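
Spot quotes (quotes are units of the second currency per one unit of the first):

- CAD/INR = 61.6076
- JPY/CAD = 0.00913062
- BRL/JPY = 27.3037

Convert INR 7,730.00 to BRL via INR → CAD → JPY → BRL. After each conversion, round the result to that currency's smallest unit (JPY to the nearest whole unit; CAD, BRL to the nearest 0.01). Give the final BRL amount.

INR 7,730.00 ÷ 61.6076 = CAD 125.47
CAD 125.47 ÷ 0.00913062 = JPY 13,742
JPY 13,742 ÷ 27.3037 = BRL 503.30

BRL 503.30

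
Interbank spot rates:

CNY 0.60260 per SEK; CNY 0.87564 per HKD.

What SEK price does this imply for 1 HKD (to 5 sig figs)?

1 HKD × 0.87564 = 0.87564 CNY
0.87564 CNY ÷ 0.60260 = 1.4531 SEK

HKD/SEK = 1.4531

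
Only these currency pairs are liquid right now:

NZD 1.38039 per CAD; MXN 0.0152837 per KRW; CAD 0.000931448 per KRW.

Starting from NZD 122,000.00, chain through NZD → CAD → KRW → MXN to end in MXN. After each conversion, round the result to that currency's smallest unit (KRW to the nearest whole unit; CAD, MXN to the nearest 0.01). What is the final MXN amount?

NZD 122,000.00 ÷ 1.38039 = CAD 88,380.82
CAD 88,380.82 ÷ 0.000931448 = KRW 94,885,404
KRW 94,885,404 × 0.0152837 = MXN 1,450,200.05

MXN 1,450,200.05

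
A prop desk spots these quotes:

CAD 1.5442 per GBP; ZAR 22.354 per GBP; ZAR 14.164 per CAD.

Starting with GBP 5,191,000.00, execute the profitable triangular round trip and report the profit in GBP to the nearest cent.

Profitable loop is GBP → ZAR → CAD → GBP:
GBP 5,191,000.00 × 22.354 = ZAR 116,039,614.00
ZAR 116,039,614.00 ÷ 14.164 = CAD 8,192,573.71
CAD 8,192,573.71 ÷ 1.5442 = GBP 5,305,383.83
Profit = GBP 5,305,383.83 − GBP 5,191,000.00

Profit: GBP 114,383.83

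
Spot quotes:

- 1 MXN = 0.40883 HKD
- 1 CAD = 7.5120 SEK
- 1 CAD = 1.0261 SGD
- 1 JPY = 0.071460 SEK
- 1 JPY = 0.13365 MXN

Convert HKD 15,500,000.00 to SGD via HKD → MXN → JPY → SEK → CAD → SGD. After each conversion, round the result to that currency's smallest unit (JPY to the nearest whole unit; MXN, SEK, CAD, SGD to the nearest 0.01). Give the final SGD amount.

SGD 2,768,962.65

HKD 15,500,000.00 ÷ 0.40883 = MXN 37,913,069.00
MXN 37,913,069.00 ÷ 0.13365 = JPY 283,674,291
JPY 283,674,291 × 0.071460 = SEK 20,271,364.83
SEK 20,271,364.83 ÷ 7.5120 = CAD 2,698,530.99
CAD 2,698,530.99 × 1.0261 = SGD 2,768,962.65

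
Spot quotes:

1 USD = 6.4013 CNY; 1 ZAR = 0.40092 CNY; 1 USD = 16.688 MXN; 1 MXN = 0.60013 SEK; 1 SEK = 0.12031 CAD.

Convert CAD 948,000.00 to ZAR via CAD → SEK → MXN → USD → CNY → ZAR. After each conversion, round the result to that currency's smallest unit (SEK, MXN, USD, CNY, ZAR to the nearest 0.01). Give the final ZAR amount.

ZAR 12,562,250.27

CAD 948,000.00 ÷ 0.12031 = SEK 7,879,644.25
SEK 7,879,644.25 ÷ 0.60013 = MXN 13,129,895.61
MXN 13,129,895.61 ÷ 16.688 = USD 786,786.65
USD 786,786.65 × 6.4013 = CNY 5,036,457.38
CNY 5,036,457.38 ÷ 0.40092 = ZAR 12,562,250.27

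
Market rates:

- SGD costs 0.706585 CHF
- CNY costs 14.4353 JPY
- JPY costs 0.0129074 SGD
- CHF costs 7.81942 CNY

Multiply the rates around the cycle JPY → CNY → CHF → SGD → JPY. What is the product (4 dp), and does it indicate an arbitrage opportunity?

Around JPY → CNY → CHF → SGD → JPY: 1 ÷ 14.4353 ÷ 7.81942 ÷ 0.706585 ÷ 0.0129074 = 0.971396
Product < 1; profitable direction is JPY → SGD → CHF → CNY → JPY.

0.9714 (arbitrage exists)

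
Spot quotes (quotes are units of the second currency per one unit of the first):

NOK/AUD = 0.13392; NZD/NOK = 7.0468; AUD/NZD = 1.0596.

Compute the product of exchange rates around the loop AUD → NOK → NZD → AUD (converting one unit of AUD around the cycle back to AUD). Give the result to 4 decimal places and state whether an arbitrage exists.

Around AUD → NOK → NZD → AUD: 1 ÷ 0.13392 ÷ 7.0468 ÷ 1.0596 = 1.000048
Product ≈ 1 (deviation 0.005%, within rounding noise).

1.0000 (no arbitrage)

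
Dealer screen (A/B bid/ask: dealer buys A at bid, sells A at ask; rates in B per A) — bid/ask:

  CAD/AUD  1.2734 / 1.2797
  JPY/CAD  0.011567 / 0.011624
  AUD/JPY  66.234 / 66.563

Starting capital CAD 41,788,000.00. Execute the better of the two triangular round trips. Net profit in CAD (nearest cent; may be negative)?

Net profit: CAD 416,127.60

Best loop CAD → JPY → AUD → CAD:
CAD 41,788,000.00 ÷ 0.011624 (buy JPY at ask) = JPY 3,594,975,912
JPY 3,594,975,912 ÷ 66.563 (buy AUD at ask) = AUD 54,008,622.09
AUD 54,008,622.09 ÷ 1.2797 (buy CAD at ask) = CAD 42,204,127.60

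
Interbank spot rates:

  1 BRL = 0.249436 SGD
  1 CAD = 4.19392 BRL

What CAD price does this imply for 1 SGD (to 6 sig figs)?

SGD/CAD = 0.955918

1 SGD ÷ 0.249436 = 4.00904 BRL
4.00904 BRL ÷ 4.19392 = 0.955918 CAD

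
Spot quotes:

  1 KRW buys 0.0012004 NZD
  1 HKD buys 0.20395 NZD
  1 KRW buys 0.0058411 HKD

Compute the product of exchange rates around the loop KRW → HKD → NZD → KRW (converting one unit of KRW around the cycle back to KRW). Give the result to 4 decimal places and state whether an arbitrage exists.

Around KRW → HKD → NZD → KRW: 1 × 0.0058411 × 0.20395 ÷ 0.0012004 = 0.992413
Product < 1; profitable direction is KRW → NZD → HKD → KRW.

0.9924 (arbitrage exists)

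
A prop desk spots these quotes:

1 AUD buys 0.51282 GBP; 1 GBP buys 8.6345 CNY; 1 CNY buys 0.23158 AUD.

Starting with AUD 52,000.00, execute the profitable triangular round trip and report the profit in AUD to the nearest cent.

Profitable loop is AUD → GBP → CNY → AUD:
AUD 52,000.00 × 0.51282 = GBP 26,666.64
GBP 26,666.64 × 8.6345 = CNY 230,253.10
CNY 230,253.10 × 0.23158 = AUD 53,322.01
Profit = AUD 53,322.01 − AUD 52,000.00

Profit: AUD 1,322.01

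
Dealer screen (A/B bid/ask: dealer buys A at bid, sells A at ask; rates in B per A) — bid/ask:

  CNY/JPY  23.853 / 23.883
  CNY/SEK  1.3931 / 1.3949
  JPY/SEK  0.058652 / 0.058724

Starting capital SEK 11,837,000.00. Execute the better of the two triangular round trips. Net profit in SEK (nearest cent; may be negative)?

Best loop SEK → CNY → JPY → SEK:
SEK 11,837,000.00 ÷ 1.3949 (buy CNY at ask) = CNY 8,485,912.97
CNY 8,485,912.97 × 23.853 (sell CNY at bid) = JPY 202,414,482
JPY 202,414,482 × 0.058652 (sell JPY at bid) = SEK 11,872,014.20

Net profit: SEK 35,014.20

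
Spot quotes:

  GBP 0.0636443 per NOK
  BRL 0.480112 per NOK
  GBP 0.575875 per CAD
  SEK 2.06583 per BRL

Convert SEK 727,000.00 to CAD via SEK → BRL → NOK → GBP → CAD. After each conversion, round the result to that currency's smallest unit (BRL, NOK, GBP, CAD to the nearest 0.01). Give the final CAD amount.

SEK 727,000.00 ÷ 2.06583 = BRL 351,916.66
BRL 351,916.66 ÷ 0.480112 = NOK 732,988.68
NOK 732,988.68 × 0.0636443 = GBP 46,650.55
GBP 46,650.55 ÷ 0.575875 = CAD 81,008.12

CAD 81,008.12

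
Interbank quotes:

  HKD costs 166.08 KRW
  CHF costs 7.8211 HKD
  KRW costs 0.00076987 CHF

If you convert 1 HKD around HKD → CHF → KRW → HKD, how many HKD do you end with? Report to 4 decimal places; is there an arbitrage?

1.0000 (no arbitrage)

Around HKD → CHF → KRW → HKD: 1 ÷ 7.8211 ÷ 0.00076987 ÷ 166.08 = 0.999994
Product ≈ 1 (deviation 0.001%, within rounding noise).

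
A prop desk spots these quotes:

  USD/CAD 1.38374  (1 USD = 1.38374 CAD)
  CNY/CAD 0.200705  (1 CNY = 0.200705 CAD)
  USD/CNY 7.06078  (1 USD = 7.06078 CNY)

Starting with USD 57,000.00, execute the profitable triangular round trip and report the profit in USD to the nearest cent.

Profit: USD 1,375.58

Profitable loop is USD → CNY → CAD → USD:
USD 57,000.00 × 7.06078 = CNY 402,464.46
CNY 402,464.46 × 0.200705 = CAD 80,776.63
CAD 80,776.63 ÷ 1.38374 = USD 58,375.58
Profit = USD 58,375.58 − USD 57,000.00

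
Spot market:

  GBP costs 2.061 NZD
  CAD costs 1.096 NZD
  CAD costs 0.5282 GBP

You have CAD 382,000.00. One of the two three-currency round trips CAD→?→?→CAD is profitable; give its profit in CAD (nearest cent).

Profit: CAD 2,589.59

Profitable loop is CAD → NZD → GBP → CAD:
CAD 382,000.00 × 1.096 = NZD 418,672.00
NZD 418,672.00 ÷ 2.061 = GBP 203,140.22
GBP 203,140.22 ÷ 0.5282 = CAD 384,589.59
Profit = CAD 384,589.59 − CAD 382,000.00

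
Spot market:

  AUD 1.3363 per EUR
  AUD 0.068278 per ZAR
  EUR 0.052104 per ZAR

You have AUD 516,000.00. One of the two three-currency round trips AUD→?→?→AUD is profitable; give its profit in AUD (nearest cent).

Profit: AUD 10,191.64

Profitable loop is AUD → ZAR → EUR → AUD:
AUD 516,000.00 ÷ 0.068278 = ZAR 7,557,339.11
ZAR 7,557,339.11 × 0.052104 = EUR 393,767.60
EUR 393,767.60 × 1.3363 = AUD 526,191.64
Profit = AUD 526,191.64 − AUD 516,000.00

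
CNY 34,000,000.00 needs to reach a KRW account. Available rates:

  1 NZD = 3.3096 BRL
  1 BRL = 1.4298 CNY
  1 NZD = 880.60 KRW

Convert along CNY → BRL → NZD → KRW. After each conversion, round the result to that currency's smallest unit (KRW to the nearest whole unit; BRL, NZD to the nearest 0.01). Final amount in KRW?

CNY 34,000,000.00 ÷ 1.4298 = BRL 23,779,549.59
BRL 23,779,549.59 ÷ 3.3096 = NZD 7,185,022.24
NZD 7,185,022.24 × 880.60 = KRW 6,327,130,585

KRW 6,327,130,585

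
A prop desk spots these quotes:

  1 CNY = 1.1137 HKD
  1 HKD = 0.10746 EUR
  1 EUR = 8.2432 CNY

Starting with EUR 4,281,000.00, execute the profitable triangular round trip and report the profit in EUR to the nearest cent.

Profitable loop is EUR → HKD → CNY → EUR:
EUR 4,281,000.00 ÷ 0.10746 = HKD 39,838,079.29
HKD 39,838,079.29 ÷ 1.1137 = CNY 35,770,925.10
CNY 35,770,925.10 ÷ 8.2432 = EUR 4,339,446.47
Profit = EUR 4,339,446.47 − EUR 4,281,000.00

Profit: EUR 58,446.47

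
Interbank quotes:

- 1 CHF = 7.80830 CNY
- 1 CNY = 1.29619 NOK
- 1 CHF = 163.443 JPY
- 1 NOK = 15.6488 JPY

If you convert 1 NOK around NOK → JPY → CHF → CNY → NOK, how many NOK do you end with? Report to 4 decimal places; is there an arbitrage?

0.9690 (arbitrage exists)

Around NOK → JPY → CHF → CNY → NOK: 1 × 15.6488 ÷ 163.443 × 7.80830 × 1.29619 = 0.969036
Product < 1; profitable direction is NOK → CNY → CHF → JPY → NOK.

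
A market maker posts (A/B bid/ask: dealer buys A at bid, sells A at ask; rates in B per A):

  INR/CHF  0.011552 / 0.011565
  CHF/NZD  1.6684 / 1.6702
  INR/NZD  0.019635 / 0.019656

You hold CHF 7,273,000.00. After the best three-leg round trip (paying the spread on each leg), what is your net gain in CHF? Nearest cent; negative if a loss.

Best loop CHF → INR → NZD → CHF:
CHF 7,273,000.00 ÷ 0.011565 (buy INR at ask) = INR 628,880,242.11
INR 628,880,242.11 × 0.019635 (sell INR at bid) = NZD 12,348,063.55
NZD 12,348,063.55 ÷ 1.6702 (buy CHF at ask) = CHF 7,393,164.62

Net profit: CHF 120,164.62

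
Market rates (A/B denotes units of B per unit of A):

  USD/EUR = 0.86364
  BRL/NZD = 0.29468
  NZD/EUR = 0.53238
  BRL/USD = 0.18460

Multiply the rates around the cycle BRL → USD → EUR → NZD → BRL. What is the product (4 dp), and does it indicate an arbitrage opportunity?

Around BRL → USD → EUR → NZD → BRL: 1 × 0.18460 × 0.86364 ÷ 0.53238 ÷ 0.29468 = 1.016230
Product > 1; profitable direction is BRL → USD → EUR → NZD → BRL.

1.0162 (arbitrage exists)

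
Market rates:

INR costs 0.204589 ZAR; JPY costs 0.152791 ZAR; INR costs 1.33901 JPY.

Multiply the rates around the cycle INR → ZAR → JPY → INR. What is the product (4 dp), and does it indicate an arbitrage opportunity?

Around INR → ZAR → JPY → INR: 1 × 0.204589 ÷ 0.152791 ÷ 1.33901 = 1.000002
Product ≈ 1 (deviation 0.000%, within rounding noise).

1.0000 (no arbitrage)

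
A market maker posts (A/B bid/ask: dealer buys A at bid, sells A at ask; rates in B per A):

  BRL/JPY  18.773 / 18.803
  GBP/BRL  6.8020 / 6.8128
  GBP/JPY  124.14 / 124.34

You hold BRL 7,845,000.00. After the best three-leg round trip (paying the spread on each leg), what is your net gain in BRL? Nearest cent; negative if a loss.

Net profit: BRL 211,610.96

Best loop BRL → JPY → GBP → BRL:
BRL 7,845,000.00 × 18.773 (sell BRL at bid) = JPY 147,274,185
JPY 147,274,185 ÷ 124.34 (buy GBP at ask) = GBP 1,184,447.36
GBP 1,184,447.36 × 6.8020 (sell GBP at bid) = BRL 8,056,610.96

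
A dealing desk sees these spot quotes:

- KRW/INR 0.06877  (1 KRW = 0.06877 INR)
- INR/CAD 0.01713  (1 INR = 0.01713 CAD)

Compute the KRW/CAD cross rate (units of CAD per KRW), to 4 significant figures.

1 KRW × 0.06877 = 0.06877 INR
0.06877 INR × 0.01713 = 0.00117803 CAD

KRW/CAD = 0.001178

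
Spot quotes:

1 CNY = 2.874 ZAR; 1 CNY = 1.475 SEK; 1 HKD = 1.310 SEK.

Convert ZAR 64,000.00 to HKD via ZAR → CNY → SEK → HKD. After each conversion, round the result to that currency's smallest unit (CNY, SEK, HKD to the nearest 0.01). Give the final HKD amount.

HKD 25,073.44

ZAR 64,000.00 ÷ 2.874 = CNY 22,268.62
CNY 22,268.62 × 1.475 = SEK 32,846.21
SEK 32,846.21 ÷ 1.310 = HKD 25,073.44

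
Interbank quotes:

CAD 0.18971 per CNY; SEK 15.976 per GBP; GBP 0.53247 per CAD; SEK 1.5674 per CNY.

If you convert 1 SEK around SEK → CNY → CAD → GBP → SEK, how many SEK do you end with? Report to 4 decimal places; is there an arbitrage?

1.0296 (arbitrage exists)

Around SEK → CNY → CAD → GBP → SEK: 1 ÷ 1.5674 × 0.18971 × 0.53247 × 15.976 = 1.029612
Product > 1; profitable direction is SEK → CNY → CAD → GBP → SEK.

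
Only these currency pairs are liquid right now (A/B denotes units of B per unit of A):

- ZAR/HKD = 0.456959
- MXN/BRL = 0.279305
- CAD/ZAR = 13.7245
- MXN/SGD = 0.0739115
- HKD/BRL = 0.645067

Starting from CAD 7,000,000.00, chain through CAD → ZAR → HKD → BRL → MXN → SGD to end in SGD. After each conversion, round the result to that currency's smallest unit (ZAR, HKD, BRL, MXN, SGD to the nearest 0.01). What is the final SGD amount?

SGD 7,493,935.28

CAD 7,000,000.00 × 13.7245 = ZAR 96,071,500.00
ZAR 96,071,500.00 × 0.456959 = HKD 43,900,736.57
HKD 43,900,736.57 × 0.645067 = BRL 28,318,916.44
BRL 28,318,916.44 ÷ 0.279305 = MXN 101,390,653.37
MXN 101,390,653.37 × 0.0739115 = SGD 7,493,935.28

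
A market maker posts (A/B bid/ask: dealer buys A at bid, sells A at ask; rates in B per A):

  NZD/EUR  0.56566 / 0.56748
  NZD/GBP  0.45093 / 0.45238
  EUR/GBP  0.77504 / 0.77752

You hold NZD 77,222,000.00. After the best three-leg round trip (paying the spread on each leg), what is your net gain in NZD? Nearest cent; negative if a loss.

Net profit: NZD 1,698,176.11

Best loop NZD → GBP → EUR → NZD:
NZD 77,222,000.00 × 0.45093 (sell NZD at bid) = GBP 34,821,716.46
GBP 34,821,716.46 ÷ 0.77752 (buy EUR at ask) = EUR 44,785,621.54
EUR 44,785,621.54 ÷ 0.56748 (buy NZD at ask) = NZD 78,920,176.11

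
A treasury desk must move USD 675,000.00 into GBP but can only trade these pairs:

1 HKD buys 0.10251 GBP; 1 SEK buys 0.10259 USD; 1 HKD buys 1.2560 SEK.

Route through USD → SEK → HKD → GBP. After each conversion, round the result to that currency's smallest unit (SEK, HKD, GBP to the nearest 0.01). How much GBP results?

GBP 537,001.30

USD 675,000.00 ÷ 0.10259 = SEK 6,579,588.65
SEK 6,579,588.65 ÷ 1.2560 = HKD 5,238,526.00
HKD 5,238,526.00 × 0.10251 = GBP 537,001.30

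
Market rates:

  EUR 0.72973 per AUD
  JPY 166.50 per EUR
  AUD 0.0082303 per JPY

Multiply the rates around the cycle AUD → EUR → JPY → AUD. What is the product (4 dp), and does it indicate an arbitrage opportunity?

1.0000 (no arbitrage)

Around AUD → EUR → JPY → AUD: 1 × 0.72973 × 166.50 × 0.0082303 = 0.999982
Product ≈ 1 (deviation 0.002%, within rounding noise).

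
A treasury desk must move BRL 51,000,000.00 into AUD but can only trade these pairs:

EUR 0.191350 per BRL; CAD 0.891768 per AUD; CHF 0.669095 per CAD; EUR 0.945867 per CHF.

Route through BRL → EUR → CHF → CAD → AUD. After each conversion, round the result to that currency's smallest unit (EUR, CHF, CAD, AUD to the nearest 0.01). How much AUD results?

AUD 17,291,349.95

BRL 51,000,000.00 × 0.191350 = EUR 9,758,850.00
EUR 9,758,850.00 ÷ 0.945867 = CHF 10,317,359.63
CHF 10,317,359.63 ÷ 0.669095 = CAD 15,419,872.56
CAD 15,419,872.56 ÷ 0.891768 = AUD 17,291,349.95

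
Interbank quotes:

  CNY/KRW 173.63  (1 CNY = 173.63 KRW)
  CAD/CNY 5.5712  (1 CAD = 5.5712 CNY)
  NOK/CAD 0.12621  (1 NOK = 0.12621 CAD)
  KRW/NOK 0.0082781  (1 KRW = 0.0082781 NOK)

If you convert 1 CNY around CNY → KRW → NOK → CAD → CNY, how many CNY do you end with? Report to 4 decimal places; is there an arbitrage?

Around CNY → KRW → NOK → CAD → CNY: 1 × 173.63 × 0.0082781 × 0.12621 × 5.5712 = 1.010643
Product > 1; profitable direction is CNY → KRW → NOK → CAD → CNY.

1.0106 (arbitrage exists)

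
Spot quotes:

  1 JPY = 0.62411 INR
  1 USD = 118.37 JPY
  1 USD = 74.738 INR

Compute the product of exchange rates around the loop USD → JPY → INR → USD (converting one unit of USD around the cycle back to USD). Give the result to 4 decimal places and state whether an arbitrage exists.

Around USD → JPY → INR → USD: 1 × 118.37 × 0.62411 ÷ 74.738 = 0.988465
Product < 1; profitable direction is USD → INR → JPY → USD.

0.9885 (arbitrage exists)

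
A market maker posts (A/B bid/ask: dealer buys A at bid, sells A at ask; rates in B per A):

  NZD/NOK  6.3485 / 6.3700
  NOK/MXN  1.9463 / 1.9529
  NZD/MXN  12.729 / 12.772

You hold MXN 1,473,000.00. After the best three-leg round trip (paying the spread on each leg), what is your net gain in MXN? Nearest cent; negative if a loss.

Net profit: MXN 34,223.29

Best loop MXN → NOK → NZD → MXN:
MXN 1,473,000.00 ÷ 1.9529 (buy NOK at ask) = NOK 754,262.89
NOK 754,262.89 ÷ 6.3700 (buy NZD at ask) = NZD 118,408.62
NZD 118,408.62 × 12.729 (sell NZD at bid) = MXN 1,507,223.29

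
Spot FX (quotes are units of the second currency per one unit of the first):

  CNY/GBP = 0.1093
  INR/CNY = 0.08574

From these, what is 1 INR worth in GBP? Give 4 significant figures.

INR/GBP = 0.009371

1 INR × 0.08574 = 0.08574 CNY
0.08574 CNY × 0.1093 = 0.00937138 GBP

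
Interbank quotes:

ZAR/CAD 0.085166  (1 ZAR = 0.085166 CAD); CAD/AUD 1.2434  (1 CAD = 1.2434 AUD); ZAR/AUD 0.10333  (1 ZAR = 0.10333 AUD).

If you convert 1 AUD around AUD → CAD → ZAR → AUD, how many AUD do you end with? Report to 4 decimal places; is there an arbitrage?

0.9758 (arbitrage exists)

Around AUD → CAD → ZAR → AUD: 1 ÷ 1.2434 ÷ 0.085166 × 0.10333 = 0.975774
Product < 1; profitable direction is AUD → ZAR → CAD → AUD.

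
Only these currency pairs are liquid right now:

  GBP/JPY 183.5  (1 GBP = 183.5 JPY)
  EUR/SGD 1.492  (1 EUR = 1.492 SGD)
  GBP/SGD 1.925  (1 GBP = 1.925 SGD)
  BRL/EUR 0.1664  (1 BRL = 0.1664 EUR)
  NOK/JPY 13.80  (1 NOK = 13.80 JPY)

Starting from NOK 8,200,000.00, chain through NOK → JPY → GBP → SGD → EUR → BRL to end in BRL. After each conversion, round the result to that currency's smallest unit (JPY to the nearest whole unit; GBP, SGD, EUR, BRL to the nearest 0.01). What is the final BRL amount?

BRL 4,781,514.30

NOK 8,200,000.00 × 13.80 = JPY 113,160,000
JPY 113,160,000 ÷ 183.5 = GBP 616,675.75
GBP 616,675.75 × 1.925 = SGD 1,187,100.82
SGD 1,187,100.82 ÷ 1.492 = EUR 795,643.98
EUR 795,643.98 ÷ 0.1664 = BRL 4,781,514.30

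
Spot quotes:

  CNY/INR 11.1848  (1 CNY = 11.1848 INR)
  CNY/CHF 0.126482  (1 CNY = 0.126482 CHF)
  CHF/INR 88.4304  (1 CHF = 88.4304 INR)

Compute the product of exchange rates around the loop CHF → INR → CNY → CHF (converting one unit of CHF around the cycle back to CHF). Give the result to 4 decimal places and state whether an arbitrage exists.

1.0000 (no arbitrage)

Around CHF → INR → CNY → CHF: 1 × 88.4304 ÷ 11.1848 × 0.126482 = 1.000005
Product ≈ 1 (deviation 0.000%, within rounding noise).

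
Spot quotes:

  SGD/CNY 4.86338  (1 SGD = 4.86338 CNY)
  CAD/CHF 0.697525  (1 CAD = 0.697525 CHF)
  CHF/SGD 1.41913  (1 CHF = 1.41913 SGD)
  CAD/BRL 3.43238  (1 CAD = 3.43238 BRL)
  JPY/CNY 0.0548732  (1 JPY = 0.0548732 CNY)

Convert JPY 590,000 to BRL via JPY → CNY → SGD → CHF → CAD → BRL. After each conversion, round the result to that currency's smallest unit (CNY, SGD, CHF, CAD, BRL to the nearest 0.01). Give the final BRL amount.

BRL 23,082.72

JPY 590,000 × 0.0548732 = CNY 32,375.19
CNY 32,375.19 ÷ 4.86338 = SGD 6,656.93
SGD 6,656.93 ÷ 1.41913 = CHF 4,690.85
CHF 4,690.85 ÷ 0.697525 = CAD 6,724.99
CAD 6,724.99 × 3.43238 = BRL 23,082.72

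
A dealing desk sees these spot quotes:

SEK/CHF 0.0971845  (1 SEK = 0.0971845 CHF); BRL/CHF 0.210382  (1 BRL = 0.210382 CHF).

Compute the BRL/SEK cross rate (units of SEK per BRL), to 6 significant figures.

1 BRL × 0.210382 = 0.210382 CHF
0.210382 CHF ÷ 0.0971845 = 2.16477 SEK

BRL/SEK = 2.16477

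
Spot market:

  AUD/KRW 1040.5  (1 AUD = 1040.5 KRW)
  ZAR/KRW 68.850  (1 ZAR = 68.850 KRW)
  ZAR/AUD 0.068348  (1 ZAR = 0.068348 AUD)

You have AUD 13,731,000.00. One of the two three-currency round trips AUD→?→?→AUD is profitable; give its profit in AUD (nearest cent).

Profit: AUD 451,935.17

Profitable loop is AUD → KRW → ZAR → AUD:
AUD 13,731,000.00 × 1040.5 = KRW 14,287,105,500
KRW 14,287,105,500 ÷ 68.850 = ZAR 207,510,610.02
ZAR 207,510,610.02 × 0.068348 = AUD 14,182,935.17
Profit = AUD 14,182,935.17 − AUD 13,731,000.00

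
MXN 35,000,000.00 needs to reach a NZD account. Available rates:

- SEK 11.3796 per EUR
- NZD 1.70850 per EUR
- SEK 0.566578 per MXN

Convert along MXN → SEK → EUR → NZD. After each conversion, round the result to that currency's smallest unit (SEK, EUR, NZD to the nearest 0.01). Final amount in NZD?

MXN 35,000,000.00 × 0.566578 = SEK 19,830,230.00
SEK 19,830,230.00 ÷ 11.3796 = EUR 1,742,612.22
EUR 1,742,612.22 × 1.70850 = NZD 2,977,252.98

NZD 2,977,252.98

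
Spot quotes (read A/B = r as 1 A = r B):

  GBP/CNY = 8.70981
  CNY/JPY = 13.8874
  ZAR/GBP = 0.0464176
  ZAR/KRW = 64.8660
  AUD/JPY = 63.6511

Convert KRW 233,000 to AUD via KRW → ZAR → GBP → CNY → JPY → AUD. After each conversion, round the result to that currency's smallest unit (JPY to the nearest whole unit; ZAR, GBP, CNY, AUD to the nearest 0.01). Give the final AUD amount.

AUD 316.84

KRW 233,000 ÷ 64.8660 = ZAR 3,592.02
ZAR 3,592.02 × 0.0464176 = GBP 166.73
GBP 166.73 × 8.70981 = CNY 1,452.19
CNY 1,452.19 × 13.8874 = JPY 20,167
JPY 20,167 ÷ 63.6511 = AUD 316.84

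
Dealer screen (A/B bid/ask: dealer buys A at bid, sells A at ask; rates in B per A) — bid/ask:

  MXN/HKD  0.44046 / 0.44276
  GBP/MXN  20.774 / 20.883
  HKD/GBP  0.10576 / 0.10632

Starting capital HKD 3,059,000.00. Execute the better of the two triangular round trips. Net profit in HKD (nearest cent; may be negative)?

Best loop HKD → MXN → GBP → HKD:
HKD 3,059,000.00 ÷ 0.44276 (buy MXN at ask) = MXN 6,908,934.86
MXN 6,908,934.86 ÷ 20.883 (buy GBP at ask) = GBP 330,840.15
GBP 330,840.15 ÷ 0.10632 (buy HKD at ask) = HKD 3,111,739.56

Net profit: HKD 52,739.56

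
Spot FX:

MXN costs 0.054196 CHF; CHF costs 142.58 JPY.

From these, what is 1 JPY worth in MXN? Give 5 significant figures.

JPY/MXN = 0.12941

1 JPY ÷ 142.58 = 0.00701361 CHF
0.00701361 CHF ÷ 0.054196 = 0.129412 MXN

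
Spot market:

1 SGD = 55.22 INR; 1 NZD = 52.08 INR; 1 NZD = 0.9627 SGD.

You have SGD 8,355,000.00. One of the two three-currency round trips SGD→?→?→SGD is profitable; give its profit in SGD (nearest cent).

Profitable loop is SGD → INR → NZD → SGD:
SGD 8,355,000.00 × 55.22 = INR 461,363,100.00
INR 461,363,100.00 ÷ 52.08 = NZD 8,858,738.48
NZD 8,858,738.48 × 0.9627 = SGD 8,528,307.53
Profit = SGD 8,528,307.53 − SGD 8,355,000.00

Profit: SGD 173,307.53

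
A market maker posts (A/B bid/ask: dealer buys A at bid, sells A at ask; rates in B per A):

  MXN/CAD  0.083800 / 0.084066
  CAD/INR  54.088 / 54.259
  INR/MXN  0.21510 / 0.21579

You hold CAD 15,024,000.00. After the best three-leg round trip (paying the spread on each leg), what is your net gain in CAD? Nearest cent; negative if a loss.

Best loop CAD → MXN → INR → CAD:
CAD 15,024,000.00 ÷ 0.084066 (buy MXN at ask) = MXN 178,716,722.58
MXN 178,716,722.58 ÷ 0.21579 (buy INR at ask) = INR 828,197,426.09
INR 828,197,426.09 ÷ 54.259 (buy CAD at ask) = CAD 15,263,779.76

Net profit: CAD 239,779.76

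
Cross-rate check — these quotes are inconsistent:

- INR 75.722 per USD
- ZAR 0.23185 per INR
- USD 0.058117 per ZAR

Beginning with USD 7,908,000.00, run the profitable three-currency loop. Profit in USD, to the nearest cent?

Profitable loop is USD → INR → ZAR → USD:
USD 7,908,000.00 × 75.722 = INR 598,809,576.00
INR 598,809,576.00 × 0.23185 = ZAR 138,834,000.20
ZAR 138,834,000.20 × 0.058117 = USD 8,068,615.59
Profit = USD 8,068,615.59 − USD 7,908,000.00

Profit: USD 160,615.59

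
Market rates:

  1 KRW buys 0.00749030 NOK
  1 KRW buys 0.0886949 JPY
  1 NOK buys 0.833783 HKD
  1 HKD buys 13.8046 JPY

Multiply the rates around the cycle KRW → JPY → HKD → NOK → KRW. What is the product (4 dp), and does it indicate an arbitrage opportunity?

Around KRW → JPY → HKD → NOK → KRW: 1 × 0.0886949 ÷ 13.8046 ÷ 0.833783 ÷ 0.00749030 = 1.028780
Product > 1; profitable direction is KRW → JPY → HKD → NOK → KRW.

1.0288 (arbitrage exists)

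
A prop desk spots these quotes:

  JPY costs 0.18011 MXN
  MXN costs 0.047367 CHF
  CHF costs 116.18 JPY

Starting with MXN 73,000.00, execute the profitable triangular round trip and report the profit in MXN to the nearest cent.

Profit: MXN 650.85

Profitable loop is MXN → JPY → CHF → MXN:
MXN 73,000.00 ÷ 0.18011 = JPY 405,308
JPY 405,308 ÷ 116.18 = CHF 3,488.62
CHF 3,488.62 ÷ 0.047367 = MXN 73,650.85
Profit = MXN 73,650.85 − MXN 73,000.00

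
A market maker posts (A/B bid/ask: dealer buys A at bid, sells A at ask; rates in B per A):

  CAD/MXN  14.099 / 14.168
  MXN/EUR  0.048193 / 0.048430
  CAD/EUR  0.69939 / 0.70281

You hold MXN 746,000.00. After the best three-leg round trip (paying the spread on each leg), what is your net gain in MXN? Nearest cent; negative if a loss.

Net profit: MXN 14,387.95

Best loop MXN → CAD → EUR → MXN:
MXN 746,000.00 ÷ 14.168 (buy CAD at ask) = CAD 52,653.87
CAD 52,653.87 × 0.69939 (sell CAD at bid) = EUR 36,825.59
EUR 36,825.59 ÷ 0.048430 (buy MXN at ask) = MXN 760,387.95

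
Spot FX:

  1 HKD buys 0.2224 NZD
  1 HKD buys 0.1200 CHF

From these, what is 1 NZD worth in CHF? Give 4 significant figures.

1 NZD ÷ 0.2224 = 4.4964 HKD
4.4964 HKD × 0.1200 = 0.539568 CHF

NZD/CHF = 0.5396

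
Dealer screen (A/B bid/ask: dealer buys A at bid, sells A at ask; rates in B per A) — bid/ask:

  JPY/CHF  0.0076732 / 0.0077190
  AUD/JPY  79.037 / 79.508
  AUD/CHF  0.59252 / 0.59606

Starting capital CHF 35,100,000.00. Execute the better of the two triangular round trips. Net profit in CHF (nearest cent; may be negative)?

Best loop CHF → AUD → JPY → CHF:
CHF 35,100,000.00 ÷ 0.59606 (buy AUD at ask) = AUD 58,886,689.26
AUD 58,886,689.26 × 79.037 (sell AUD at bid) = JPY 4,654,227,259
JPY 4,654,227,259 × 0.0076732 (sell JPY at bid) = CHF 35,712,816.60

Net profit: CHF 612,816.60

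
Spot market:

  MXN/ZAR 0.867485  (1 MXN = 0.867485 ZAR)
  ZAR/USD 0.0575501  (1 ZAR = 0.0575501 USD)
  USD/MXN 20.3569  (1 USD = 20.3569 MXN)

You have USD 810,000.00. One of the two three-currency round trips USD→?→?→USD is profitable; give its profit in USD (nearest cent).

Profitable loop is USD → MXN → ZAR → USD:
USD 810,000.00 × 20.3569 = MXN 16,489,089.00
MXN 16,489,089.00 × 0.867485 = ZAR 14,304,037.37
ZAR 14,304,037.37 × 0.0575501 = USD 823,198.78
Profit = USD 823,198.78 − USD 810,000.00

Profit: USD 13,198.78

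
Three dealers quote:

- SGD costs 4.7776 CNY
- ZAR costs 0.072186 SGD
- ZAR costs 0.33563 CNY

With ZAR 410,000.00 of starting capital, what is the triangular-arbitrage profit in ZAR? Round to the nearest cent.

Profitable loop is ZAR → SGD → CNY → ZAR:
ZAR 410,000.00 × 0.072186 = SGD 29,596.26
SGD 29,596.26 × 4.7776 = CNY 141,399.09
CNY 141,399.09 ÷ 0.33563 = ZAR 421,294.56
Profit = ZAR 421,294.56 − ZAR 410,000.00

Profit: ZAR 11,294.56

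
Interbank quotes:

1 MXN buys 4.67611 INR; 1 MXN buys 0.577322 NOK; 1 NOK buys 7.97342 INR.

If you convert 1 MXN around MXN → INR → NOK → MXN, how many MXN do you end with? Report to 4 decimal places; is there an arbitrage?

1.0158 (arbitrage exists)

Around MXN → INR → NOK → MXN: 1 × 4.67611 ÷ 7.97342 ÷ 0.577322 = 1.015832
Product > 1; profitable direction is MXN → INR → NOK → MXN.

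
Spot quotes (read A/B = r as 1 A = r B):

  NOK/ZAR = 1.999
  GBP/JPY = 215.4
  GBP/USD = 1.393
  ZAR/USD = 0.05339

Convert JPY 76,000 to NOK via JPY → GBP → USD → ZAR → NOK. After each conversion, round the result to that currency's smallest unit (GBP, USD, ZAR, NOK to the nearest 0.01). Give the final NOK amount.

NOK 4,605.13

JPY 76,000 ÷ 215.4 = GBP 352.83
GBP 352.83 × 1.393 = USD 491.49
USD 491.49 ÷ 0.05339 = ZAR 9,205.66
ZAR 9,205.66 ÷ 1.999 = NOK 4,605.13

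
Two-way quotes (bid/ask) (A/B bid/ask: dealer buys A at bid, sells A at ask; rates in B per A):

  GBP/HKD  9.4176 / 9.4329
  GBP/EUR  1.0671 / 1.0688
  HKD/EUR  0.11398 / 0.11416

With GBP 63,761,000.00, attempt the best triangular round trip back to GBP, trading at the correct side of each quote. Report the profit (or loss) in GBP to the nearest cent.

Best loop GBP → HKD → EUR → GBP:
GBP 63,761,000.00 × 9.4176 (sell GBP at bid) = HKD 600,475,593.60
HKD 600,475,593.60 × 0.11398 (sell HKD at bid) = EUR 68,442,208.16
EUR 68,442,208.16 ÷ 1.0688 (buy GBP at ask) = GBP 64,036,497.15

Net profit: GBP 275,497.15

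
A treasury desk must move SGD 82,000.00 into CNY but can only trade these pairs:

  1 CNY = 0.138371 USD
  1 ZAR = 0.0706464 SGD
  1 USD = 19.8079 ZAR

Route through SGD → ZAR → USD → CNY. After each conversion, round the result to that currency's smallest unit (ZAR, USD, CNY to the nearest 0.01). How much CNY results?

SGD 82,000.00 ÷ 0.0706464 = ZAR 1,160,710.24
ZAR 1,160,710.24 ÷ 19.8079 = USD 58,598.35
USD 58,598.35 ÷ 0.138371 = CNY 423,487.22

CNY 423,487.22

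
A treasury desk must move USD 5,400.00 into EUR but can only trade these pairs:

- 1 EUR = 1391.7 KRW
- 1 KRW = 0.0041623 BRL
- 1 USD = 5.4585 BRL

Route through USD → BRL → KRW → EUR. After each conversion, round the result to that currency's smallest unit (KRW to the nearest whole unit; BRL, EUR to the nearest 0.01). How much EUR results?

USD 5,400.00 × 5.4585 = BRL 29,475.90
BRL 29,475.90 ÷ 0.0041623 = KRW 7,081,638
KRW 7,081,638 ÷ 1391.7 = EUR 5,088.48

EUR 5,088.48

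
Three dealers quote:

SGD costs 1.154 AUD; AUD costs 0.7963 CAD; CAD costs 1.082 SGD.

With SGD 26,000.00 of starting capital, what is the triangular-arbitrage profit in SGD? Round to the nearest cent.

Profitable loop is SGD → CAD → AUD → SGD:
SGD 26,000.00 ÷ 1.082 = CAD 24,029.57
CAD 24,029.57 ÷ 0.7963 = AUD 30,176.54
AUD 30,176.54 ÷ 1.154 = SGD 26,149.51
Profit = SGD 26,149.51 − SGD 26,000.00

Profit: SGD 149.51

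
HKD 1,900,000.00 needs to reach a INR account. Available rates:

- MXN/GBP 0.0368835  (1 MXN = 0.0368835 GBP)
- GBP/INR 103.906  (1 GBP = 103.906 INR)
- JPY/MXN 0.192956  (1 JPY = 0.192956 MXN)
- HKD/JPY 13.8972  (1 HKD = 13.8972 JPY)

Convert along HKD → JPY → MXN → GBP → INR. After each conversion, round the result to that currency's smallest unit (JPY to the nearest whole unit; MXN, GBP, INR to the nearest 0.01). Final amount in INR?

INR 19,525,939.67

HKD 1,900,000.00 × 13.8972 = JPY 26,404,680
JPY 26,404,680 × 0.192956 = MXN 5,094,941.43
MXN 5,094,941.43 × 0.0368835 = GBP 187,919.27
GBP 187,919.27 × 103.906 = INR 19,525,939.67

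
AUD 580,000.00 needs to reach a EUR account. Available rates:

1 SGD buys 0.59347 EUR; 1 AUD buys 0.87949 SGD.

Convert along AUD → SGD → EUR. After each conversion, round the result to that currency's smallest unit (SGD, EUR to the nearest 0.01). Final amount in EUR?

AUD 580,000.00 × 0.87949 = SGD 510,104.20
SGD 510,104.20 × 0.59347 = EUR 302,731.54

EUR 302,731.54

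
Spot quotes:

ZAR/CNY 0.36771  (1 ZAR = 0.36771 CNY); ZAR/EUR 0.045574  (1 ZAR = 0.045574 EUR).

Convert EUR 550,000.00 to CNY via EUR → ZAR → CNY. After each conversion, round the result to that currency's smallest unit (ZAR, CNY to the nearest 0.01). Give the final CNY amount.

EUR 550,000.00 ÷ 0.045574 = ZAR 12,068,284.55
ZAR 12,068,284.55 × 0.36771 = CNY 4,437,628.91

CNY 4,437,628.91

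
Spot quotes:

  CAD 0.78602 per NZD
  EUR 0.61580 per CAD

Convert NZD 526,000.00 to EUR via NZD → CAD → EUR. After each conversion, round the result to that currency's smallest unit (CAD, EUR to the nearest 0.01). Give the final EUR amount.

EUR 254,600.37

NZD 526,000.00 × 0.78602 = CAD 413,446.52
CAD 413,446.52 × 0.61580 = EUR 254,600.37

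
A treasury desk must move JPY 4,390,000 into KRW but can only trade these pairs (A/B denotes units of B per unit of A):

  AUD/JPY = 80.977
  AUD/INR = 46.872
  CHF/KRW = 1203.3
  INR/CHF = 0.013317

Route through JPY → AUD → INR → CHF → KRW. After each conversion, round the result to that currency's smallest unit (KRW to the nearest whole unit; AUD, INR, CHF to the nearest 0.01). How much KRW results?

KRW 40,718,950

JPY 4,390,000 ÷ 80.977 = AUD 54,212.92
AUD 54,212.92 × 46.872 = INR 2,541,067.99
INR 2,541,067.99 × 0.013317 = CHF 33,839.40
CHF 33,839.40 × 1203.3 = KRW 40,718,950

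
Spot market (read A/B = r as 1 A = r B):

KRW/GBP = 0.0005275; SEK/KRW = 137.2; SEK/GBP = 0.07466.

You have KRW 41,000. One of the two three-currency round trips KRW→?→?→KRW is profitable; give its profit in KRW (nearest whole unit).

Profit: KRW 1,296

Profitable loop is KRW → SEK → GBP → KRW:
KRW 41,000 ÷ 137.2 = SEK 298.83
SEK 298.83 × 0.07466 = GBP 22.31
GBP 22.31 ÷ 0.0005275 = KRW 42,296
Profit = KRW 42,296 − KRW 41,000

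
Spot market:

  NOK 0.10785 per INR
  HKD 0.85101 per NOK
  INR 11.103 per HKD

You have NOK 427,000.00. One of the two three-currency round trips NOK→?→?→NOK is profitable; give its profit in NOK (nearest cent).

Profitable loop is NOK → HKD → INR → NOK:
NOK 427,000.00 × 0.85101 = HKD 363,381.27
HKD 363,381.27 × 11.103 = INR 4,034,622.24
INR 4,034,622.24 × 0.10785 = NOK 435,134.01
Profit = NOK 435,134.01 − NOK 427,000.00

Profit: NOK 8,134.01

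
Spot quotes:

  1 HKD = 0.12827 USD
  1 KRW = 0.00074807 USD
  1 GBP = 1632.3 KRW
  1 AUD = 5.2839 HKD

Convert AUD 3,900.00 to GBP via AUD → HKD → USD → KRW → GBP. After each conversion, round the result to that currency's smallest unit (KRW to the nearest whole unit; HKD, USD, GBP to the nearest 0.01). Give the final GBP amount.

GBP 2,164.72

AUD 3,900.00 × 5.2839 = HKD 20,607.21
HKD 20,607.21 × 0.12827 = USD 2,643.29
USD 2,643.29 ÷ 0.00074807 = KRW 3,533,479
KRW 3,533,479 ÷ 1632.3 = GBP 2,164.72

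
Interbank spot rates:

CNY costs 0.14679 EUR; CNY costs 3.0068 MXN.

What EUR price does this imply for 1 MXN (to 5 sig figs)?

MXN/EUR = 0.048819

1 MXN ÷ 3.0068 = 0.332579 CNY
0.332579 CNY × 0.14679 = 0.0488193 EUR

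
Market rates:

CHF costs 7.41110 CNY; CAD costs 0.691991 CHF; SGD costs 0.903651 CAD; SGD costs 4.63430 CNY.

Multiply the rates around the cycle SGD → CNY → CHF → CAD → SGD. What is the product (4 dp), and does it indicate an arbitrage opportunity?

1.0000 (no arbitrage)

Around SGD → CNY → CHF → CAD → SGD: 1 × 4.63430 ÷ 7.41110 ÷ 0.691991 ÷ 0.903651 = 1.000001
Product ≈ 1 (deviation 0.000%, within rounding noise).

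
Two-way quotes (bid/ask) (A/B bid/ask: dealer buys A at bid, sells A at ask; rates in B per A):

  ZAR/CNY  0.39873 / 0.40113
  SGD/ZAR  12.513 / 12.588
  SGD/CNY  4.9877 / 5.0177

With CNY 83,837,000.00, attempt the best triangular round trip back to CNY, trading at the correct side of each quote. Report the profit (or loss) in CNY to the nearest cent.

Best loop CNY → SGD → ZAR → CNY:
CNY 83,837,000.00 ÷ 5.0177 (buy SGD at ask) = SGD 16,708,252.79
SGD 16,708,252.79 × 12.513 (sell SGD at bid) = ZAR 209,070,367.10
ZAR 209,070,367.10 × 0.39873 (sell ZAR at bid) = CNY 83,362,627.47

Net result: CNY -474,372.53 (no profitable arbitrage after spreads)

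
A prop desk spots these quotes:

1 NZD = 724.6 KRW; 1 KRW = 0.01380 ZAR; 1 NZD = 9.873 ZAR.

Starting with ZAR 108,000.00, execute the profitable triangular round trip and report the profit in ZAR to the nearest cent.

Profit: ZAR 1,383.56

Profitable loop is ZAR → NZD → KRW → ZAR:
ZAR 108,000.00 ÷ 9.873 = NZD 10,938.92
NZD 10,938.92 × 724.6 = KRW 7,926,345
KRW 7,926,345 × 0.01380 = ZAR 109,383.56
Profit = ZAR 109,383.56 − ZAR 108,000.00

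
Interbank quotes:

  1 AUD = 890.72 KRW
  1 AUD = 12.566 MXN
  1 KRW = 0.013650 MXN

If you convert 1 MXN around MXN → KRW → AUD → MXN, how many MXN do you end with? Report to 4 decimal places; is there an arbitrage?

1.0335 (arbitrage exists)

Around MXN → KRW → AUD → MXN: 1 ÷ 0.013650 ÷ 890.72 × 12.566 = 1.033530
Product > 1; profitable direction is MXN → KRW → AUD → MXN.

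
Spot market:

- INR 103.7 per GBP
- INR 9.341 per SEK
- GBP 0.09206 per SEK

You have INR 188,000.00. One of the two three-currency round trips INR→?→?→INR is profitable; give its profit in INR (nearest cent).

Profitable loop is INR → SEK → GBP → INR:
INR 188,000.00 ÷ 9.341 = SEK 20,126.32
SEK 20,126.32 × 0.09206 = GBP 1,852.83
GBP 1,852.83 × 103.7 = INR 192,138.42
Profit = INR 192,138.42 − INR 188,000.00

Profit: INR 4,138.42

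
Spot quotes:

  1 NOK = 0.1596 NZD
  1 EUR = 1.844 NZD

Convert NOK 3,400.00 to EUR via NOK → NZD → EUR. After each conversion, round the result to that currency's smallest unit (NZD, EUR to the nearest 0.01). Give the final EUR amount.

NOK 3,400.00 × 0.1596 = NZD 542.64
NZD 542.64 ÷ 1.844 = EUR 294.27

EUR 294.27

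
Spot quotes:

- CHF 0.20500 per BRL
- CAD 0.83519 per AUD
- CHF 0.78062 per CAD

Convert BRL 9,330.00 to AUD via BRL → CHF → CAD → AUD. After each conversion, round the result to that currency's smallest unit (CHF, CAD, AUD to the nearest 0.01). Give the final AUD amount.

BRL 9,330.00 × 0.20500 = CHF 1,912.65
CHF 1,912.65 ÷ 0.78062 = CAD 2,450.17
CAD 2,450.17 ÷ 0.83519 = AUD 2,933.67

AUD 2,933.67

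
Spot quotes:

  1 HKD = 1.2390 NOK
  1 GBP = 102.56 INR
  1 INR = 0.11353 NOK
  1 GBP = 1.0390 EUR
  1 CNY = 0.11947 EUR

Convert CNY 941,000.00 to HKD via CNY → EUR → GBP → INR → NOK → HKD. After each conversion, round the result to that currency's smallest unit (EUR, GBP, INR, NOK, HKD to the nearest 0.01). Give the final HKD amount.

CNY 941,000.00 × 0.11947 = EUR 112,421.27
EUR 112,421.27 ÷ 1.0390 = GBP 108,201.41
GBP 108,201.41 × 102.56 = INR 11,097,136.61
INR 11,097,136.61 × 0.11353 = NOK 1,259,857.92
NOK 1,259,857.92 ÷ 1.2390 = HKD 1,016,834.48

HKD 1,016,834.48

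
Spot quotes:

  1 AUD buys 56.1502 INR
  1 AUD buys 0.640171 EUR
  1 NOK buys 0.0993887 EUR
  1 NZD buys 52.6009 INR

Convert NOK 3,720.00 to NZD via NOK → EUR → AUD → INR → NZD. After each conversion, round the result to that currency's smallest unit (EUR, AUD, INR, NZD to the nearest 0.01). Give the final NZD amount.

NOK 3,720.00 × 0.0993887 = EUR 369.73
EUR 369.73 ÷ 0.640171 = AUD 577.55
AUD 577.55 × 56.1502 = INR 32,429.55
INR 32,429.55 ÷ 52.6009 = NZD 616.52

NZD 616.52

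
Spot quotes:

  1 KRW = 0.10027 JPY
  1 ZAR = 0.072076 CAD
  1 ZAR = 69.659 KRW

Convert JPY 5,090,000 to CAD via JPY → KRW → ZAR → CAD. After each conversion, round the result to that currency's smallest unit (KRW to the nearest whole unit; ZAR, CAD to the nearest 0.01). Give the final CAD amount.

CAD 52,524.29

JPY 5,090,000 ÷ 0.10027 = KRW 50,762,940
KRW 50,762,940 ÷ 69.659 = ZAR 728,734.84
ZAR 728,734.84 × 0.072076 = CAD 52,524.29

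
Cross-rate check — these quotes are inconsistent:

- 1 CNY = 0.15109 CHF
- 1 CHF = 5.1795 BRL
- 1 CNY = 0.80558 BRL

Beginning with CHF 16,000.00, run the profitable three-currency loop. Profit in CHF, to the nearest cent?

Profit: CHF 470.44

Profitable loop is CHF → CNY → BRL → CHF:
CHF 16,000.00 ÷ 0.15109 = CNY 105,897.15
CNY 105,897.15 × 0.80558 = BRL 85,308.62
BRL 85,308.62 ÷ 5.1795 = CHF 16,470.44
Profit = CHF 16,470.44 − CHF 16,000.00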